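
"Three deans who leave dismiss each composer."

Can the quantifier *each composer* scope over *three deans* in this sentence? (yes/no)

*each composer* sits in the matrix clause, not in the relative clause on *three deans*.
Clause-internal QR can adjoin the lower DP above the subject, yielding the inverse reading.
Both orderings are possible: *three deans* > *each composer* and *each composer* > *three deans*.

Yes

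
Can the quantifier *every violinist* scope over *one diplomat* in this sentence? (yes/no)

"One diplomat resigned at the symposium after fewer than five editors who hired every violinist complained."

The DP *every violinist* is contained in the relative clause *who hired every violinist*, which is itself inside the adjunct *after fewer than five editors who hired every violinist complained*.
Even if one barrier were somehow void, the other would still block QR.
There is no licit LF on which *every violinist* c-commands *one diplomat*.

No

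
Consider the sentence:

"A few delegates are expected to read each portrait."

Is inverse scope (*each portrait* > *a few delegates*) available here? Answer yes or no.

Yes

*each portrait* is the object of the infinitival complement of a raising predicate; raising infinitives are transparent for QR, so the two DPs are in effect clausemates.
Nothing blocks QR of the lower DP to a position above the higher one, so inverse scope is available.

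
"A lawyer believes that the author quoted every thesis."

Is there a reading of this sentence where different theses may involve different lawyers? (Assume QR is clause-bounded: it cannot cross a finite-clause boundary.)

The described interpretation is the *every thesis* > *a lawyer* scoping.
The DP *every thesis* is contained in the finite complement clause *that the author quoted every thesis*.
Under clause-bounded QR, a quantifier in an embedded finite clause cannot raise into the matrix clause.
*every thesis* is confined to the island and cannot take scope over *a lawyer*.
(Only the surface reading survives: one fixed lawyer with respect to all the relevant theses.)

No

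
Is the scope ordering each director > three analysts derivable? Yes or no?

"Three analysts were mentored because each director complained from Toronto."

No

*each director* occurs within the adjunct clause *because each director complained from Toronto*.
The adjunct-island constraint bars QR out of an adverbial clause.
There is no licit LF on which *each director* c-commands *three analysts*.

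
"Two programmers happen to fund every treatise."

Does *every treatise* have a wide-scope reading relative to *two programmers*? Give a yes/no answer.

Yes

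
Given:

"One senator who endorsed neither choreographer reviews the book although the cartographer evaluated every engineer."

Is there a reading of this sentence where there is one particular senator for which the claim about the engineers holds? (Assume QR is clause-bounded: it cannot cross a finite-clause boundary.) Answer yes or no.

Yes

This is the *one senator* > *every engineer* reading.
Nothing needs to raise for *one senator* > *every engineer*, so no island constraint is at stake.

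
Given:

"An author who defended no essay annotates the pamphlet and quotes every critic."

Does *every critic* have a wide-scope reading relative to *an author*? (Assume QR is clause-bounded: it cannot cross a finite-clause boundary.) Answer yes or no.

No

*every critic* is embedded in one conjunct of the coordinate structure (*quotes every critic*).
A quantifier cannot raise out of one conjunct of a coordination across the whole coordinate structure — the CSC applies to QR.
So *every critic* cannot raise high enough to outscope *an author*; only the surface ordering *an author* > *every critic* is available.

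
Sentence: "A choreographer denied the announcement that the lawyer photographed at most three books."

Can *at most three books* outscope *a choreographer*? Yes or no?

*at most three books* occurs within the complex NP *the announcement that the lawyer photographed at most three books*.
Noun-complement clauses are scope islands (the Complex NP Constraint): a quantifier inside one cannot scope into the matrix.
Hence only narrow scope for *at most three books* (under *a choreographer*) survives.

No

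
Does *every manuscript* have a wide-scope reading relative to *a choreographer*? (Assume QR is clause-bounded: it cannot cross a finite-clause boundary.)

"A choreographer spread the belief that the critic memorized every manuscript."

No

Structurally, *every manuscript* is inside the complex NP *the belief that the critic memorized every manuscript*.
The Complex NP Constraint bars QR out of the complement clause of a noun.
*every manuscript* > *a choreographer* would require crossing that boundary, which is illicit.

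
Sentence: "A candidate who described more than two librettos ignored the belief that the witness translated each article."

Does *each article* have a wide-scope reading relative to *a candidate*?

*each article* occurs within the complex NP *the belief that the witness translated each article*.
The complex NP is opaque for QR — the quantifier is frozen inside the noun's complement.
So *each article* cannot raise high enough to outscope *a candidate*; only the surface ordering *a candidate* > *each article* is available.

No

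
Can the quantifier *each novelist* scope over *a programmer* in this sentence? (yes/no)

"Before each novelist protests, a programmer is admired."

The target quantifier *each novelist* is part of the adjunct clause *before each novelist protests*.
Adjunct clauses are scope islands: a quantifier inside an adjunct cannot raise into the matrix clause.
The ordering *each novelist* > *a programmer* is therefore underivable.

No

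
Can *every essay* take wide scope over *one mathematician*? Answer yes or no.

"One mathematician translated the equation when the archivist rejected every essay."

No

*every essay* is embedded in the adjunct clause *when the archivist rejected every essay*.
Adverbial clauses are not L-marked, so they are barriers for QR — the quantifier cannot escape the adjunct.
*every essay* > *one mathematician* would require crossing that boundary, which is illicit.
(Only the surface reading survives: one fixed mathematician with respect to all the relevant essays.)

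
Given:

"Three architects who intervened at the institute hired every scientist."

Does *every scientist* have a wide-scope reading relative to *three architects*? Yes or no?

*every scientist* is a matrix argument; only *three architects* is modified by the relative clause *who intervened at the institute*, so the RC island is irrelevant to the target quantifier.
With no island boundary between them, the object can take inverse scope over the subject via ordinary QR within the clause.

Yes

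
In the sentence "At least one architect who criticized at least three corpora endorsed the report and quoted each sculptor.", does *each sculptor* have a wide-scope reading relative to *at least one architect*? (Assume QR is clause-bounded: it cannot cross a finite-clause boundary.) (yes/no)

The target quantifier *each sculptor* is part of one conjunct of the coordinate structure (*quoted each sculptor*).
The Coordinate Structure Constraint blocks movement (including QR) out of a single conjunct.
So the wide-scope reading for *each sculptor* is blocked.
(Only the surface reading survives: one fixed architect with respect to all the relevant sculptors.)

No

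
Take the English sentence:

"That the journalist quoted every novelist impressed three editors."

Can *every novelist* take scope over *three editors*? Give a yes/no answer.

No

*every novelist* occurs within the sentential subject *that the journalist quoted every novelist*.
Sentential subjects are islands: a quantifier inside the subject clause cannot raise over the matrix predicate.
*every novelist* > *three editors* would require crossing that boundary, which is illicit.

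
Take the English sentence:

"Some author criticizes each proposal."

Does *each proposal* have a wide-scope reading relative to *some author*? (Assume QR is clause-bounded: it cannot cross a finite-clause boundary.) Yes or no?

Yes

*each proposal* and *some author* are in the same minimal clause.
Clause-internal QR can adjoin the lower DP above the subject, yielding the inverse reading.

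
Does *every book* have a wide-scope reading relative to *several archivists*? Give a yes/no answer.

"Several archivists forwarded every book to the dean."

Yes

Both DPs are arguments of the same predicate; there is no clause or island boundary between them.
Since no island is crossed, the inverse ordering is licensed alongside surface scope.
Both orderings are possible: *several archivists* > *every book* and *every book* > *several archivists*.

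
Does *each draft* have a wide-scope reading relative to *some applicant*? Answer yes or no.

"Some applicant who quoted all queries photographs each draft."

The relative clause *who quoted all queries* modifies *some applicant*, but *each draft* is not inside that relative clause — it is an argument of the matrix verb.
Nothing blocks QR of the lower DP to a position above the higher one, so inverse scope is available.

Yes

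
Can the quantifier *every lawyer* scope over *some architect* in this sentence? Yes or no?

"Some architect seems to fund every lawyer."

Yes

The matrix predicate is a raising verb, whose infinitival complement is not a scope island — *every lawyer* can QR into the matrix clause.
Since no island is crossed, the inverse ordering is licensed alongside surface scope.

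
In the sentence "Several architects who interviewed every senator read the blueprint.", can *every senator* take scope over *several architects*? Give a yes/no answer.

No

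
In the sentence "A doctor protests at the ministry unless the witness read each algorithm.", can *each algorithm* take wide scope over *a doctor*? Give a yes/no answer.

Structurally, *each algorithm* is inside the adjunct clause *unless the witness read each algorithm*.
Adjunct clauses are scope islands: a quantifier inside an adjunct cannot raise into the matrix clause.
So *each algorithm* cannot raise high enough to outscope *a doctor*; only the surface ordering *a doctor* > *each algorithm* is available.

No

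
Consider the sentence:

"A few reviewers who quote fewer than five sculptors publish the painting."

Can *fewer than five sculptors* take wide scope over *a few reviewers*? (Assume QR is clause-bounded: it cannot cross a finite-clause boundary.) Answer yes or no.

No

*fewer than five sculptors* is embedded in the relative clause *who quote fewer than five sculptors*.
The relative clause forms an island for QR, so the quantifier is confined to the head noun's restrictor.
So *fewer than five sculptors* cannot raise high enough to outscope *a few reviewers*; only the surface ordering *a few reviewers* > *fewer than five sculptors* is available.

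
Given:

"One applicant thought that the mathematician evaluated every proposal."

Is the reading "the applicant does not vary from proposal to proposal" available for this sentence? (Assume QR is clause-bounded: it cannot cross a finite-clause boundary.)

Yes

This is the *one applicant* > *every proposal* reading.
Nothing needs to raise for *one applicant* > *every proposal*, so no island constraint is at stake.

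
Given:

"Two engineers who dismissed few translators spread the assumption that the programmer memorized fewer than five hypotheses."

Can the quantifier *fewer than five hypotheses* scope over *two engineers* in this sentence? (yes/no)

*fewer than five hypotheses* sits inside the complex NP *the assumption that the programmer memorized fewer than five hypotheses*.
The Complex NP Constraint bars QR out of the complement clause of a noun.
There is no licit LF on which *fewer than five hypotheses* c-commands *two engineers*.

No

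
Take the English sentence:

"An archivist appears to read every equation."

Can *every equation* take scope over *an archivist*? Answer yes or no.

Yes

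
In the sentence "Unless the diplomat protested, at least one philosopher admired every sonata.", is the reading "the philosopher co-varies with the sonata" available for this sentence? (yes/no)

Yes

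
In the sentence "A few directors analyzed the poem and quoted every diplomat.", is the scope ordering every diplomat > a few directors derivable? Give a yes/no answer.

The target quantifier *every diplomat* is part of one conjunct of the coordinate structure (*quoted every diplomat*).
The Coordinate Structure Constraint blocks movement (including QR) out of a single conjunct.
*every diplomat* is confined to the island and cannot take scope over *a few directors*.

No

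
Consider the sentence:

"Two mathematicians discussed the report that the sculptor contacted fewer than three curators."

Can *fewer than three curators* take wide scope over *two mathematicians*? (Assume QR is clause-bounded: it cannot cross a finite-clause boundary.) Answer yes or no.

No

*fewer than three curators* is embedded in the complex NP *the report that the sculptor contacted fewer than three curators*.
The complex NP is opaque for QR — the quantifier is frozen inside the noun's complement.
So *fewer than three curators* cannot raise high enough to outscope *two mathematicians*; only the surface ordering *two mathematicians* > *fewer than three curators* is available.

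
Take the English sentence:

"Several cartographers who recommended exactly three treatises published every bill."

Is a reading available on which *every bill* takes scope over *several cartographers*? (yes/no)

Yes

*every bill* is a matrix argument; only *several cartographers* is modified by the relative clause *who recommended exactly three treatises*, so the RC island is irrelevant to the target quantifier.
Clause-internal QR can adjoin the lower DP above the subject, yielding the inverse reading.
Both orderings are possible: *several cartographers* > *every bill* and *every bill* > *several cartographers*.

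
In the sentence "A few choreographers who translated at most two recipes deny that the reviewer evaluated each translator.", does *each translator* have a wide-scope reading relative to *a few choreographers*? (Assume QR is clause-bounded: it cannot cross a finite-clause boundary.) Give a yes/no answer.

No

*each translator* sits inside the finite complement clause *that the reviewer evaluated each translator*.
Given the clause-boundedness assumption, QR cannot cross the finite CP into the matrix.
So *each translator* cannot raise to a position above *a few choreographers*.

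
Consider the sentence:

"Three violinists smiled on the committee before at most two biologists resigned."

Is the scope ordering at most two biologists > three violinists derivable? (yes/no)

No

The DP *at most two biologists* is contained in the adjunct clause *before at most two biologists resigned*.
Adjuncts are opaque for quantifier raising; a quantifier in an adjunct stays inside it.
*at most two biologists* is confined to the island and cannot take scope over *three violinists*.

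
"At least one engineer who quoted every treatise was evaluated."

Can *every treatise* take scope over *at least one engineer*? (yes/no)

*every treatise* is embedded in the relative clause *who quoted every treatise*.
The relative clause forms an island for QR, so the quantifier is confined to the head noun's restrictor.
There is no licit LF on which *every treatise* c-commands *at least one engineer*.
(Only the surface reading survives: one fixed engineer with respect to all the relevant treatises.)

No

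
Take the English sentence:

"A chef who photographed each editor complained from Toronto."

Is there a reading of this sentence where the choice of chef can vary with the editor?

No

The described interpretation is the *each editor* > *a chef* scoping.
The DP *each editor* is contained in the relative clause *who photographed each editor*.
Quantifiers inside a relative clause are trapped there; the RC boundary blocks QR.
So the wide-scope reading for *each editor* is blocked.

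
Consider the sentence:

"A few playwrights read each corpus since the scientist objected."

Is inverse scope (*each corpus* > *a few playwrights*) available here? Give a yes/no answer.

Yes

Although there is an adjunct clause, *each corpus* is in the main clause, not inside the adjunct.
Nothing blocks QR of the lower DP to a position above the higher one, so inverse scope is available.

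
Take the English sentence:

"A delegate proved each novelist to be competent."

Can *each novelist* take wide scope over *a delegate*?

The ECM infinitive is scope-transparent — *each novelist* is free to raise above *a delegate*.
QR within a single clause is free, so the lower quantifier may take scope over the higher one.

Yes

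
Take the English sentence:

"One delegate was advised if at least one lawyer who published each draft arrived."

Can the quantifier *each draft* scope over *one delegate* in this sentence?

The target quantifier *each draft* is part of the relative clause *who published each draft*, which is itself inside the adjunct *if at least one lawyer who published each draft arrived*.
Even if one barrier were somehow void, the other would still block QR.
*each draft* > *one delegate* would require crossing that boundary, which is illicit.
(Only the surface reading survives: one fixed delegate with respect to all the relevant drafts.)

No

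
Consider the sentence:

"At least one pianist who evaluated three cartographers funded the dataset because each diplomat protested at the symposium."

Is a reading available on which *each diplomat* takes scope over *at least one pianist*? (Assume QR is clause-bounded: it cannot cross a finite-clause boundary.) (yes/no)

The target quantifier *each diplomat* is part of the adjunct clause *because each diplomat protested at the symposium*.
Adjuncts are opaque for quantifier raising; a quantifier in an adjunct stays inside it.
*each diplomat* > *at least one pianist* would require crossing that boundary, which is illicit.

No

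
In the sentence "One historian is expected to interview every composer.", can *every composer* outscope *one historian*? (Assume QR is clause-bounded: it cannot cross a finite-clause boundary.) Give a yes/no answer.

Yes

Infinitival complements of raising predicates do not block QR; *every composer* and *one historian* are effectively clausemates.
With no island boundary between them, the object can take inverse scope over the subject via ordinary QR within the clause.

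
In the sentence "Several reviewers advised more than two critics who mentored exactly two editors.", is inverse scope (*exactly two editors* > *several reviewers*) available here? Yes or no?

*exactly two editors* sits inside the relative clause *who mentored exactly two editors* modifying *more than two critics*.
A relative clause is a scope island — quantifier raising cannot cross its boundary.
Hence only narrow scope for *exactly two editors* (under *several reviewers*) survives.

No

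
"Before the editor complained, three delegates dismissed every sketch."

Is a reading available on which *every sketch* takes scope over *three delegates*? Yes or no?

The adjunct island is irrelevant here — *every sketch* and *three delegates* are both in the matrix clause.
Since no island is crossed, the inverse ordering is licensed alongside surface scope.
Both orderings are possible: *three delegates* > *every sketch* and *every sketch* > *three delegates*.

Yes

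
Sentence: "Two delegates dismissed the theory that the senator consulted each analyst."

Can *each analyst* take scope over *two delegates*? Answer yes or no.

*each analyst* occurs within the complex NP *the theory that the senator consulted each analyst*.
Noun-complement clauses are scope islands (the Complex NP Constraint): a quantifier inside one cannot scope into the matrix.
Hence only narrow scope for *each analyst* (under *two delegates*) survives.

No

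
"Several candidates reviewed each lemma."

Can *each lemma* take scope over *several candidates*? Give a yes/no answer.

Yes

Both DPs are arguments of the same predicate; there is no clause or island boundary between them.
With no island boundary between them, the object can take inverse scope over the subject via ordinary QR within the clause.
The sentence is scopally ambiguous between *several candidates* > *each lemma* and *each lemma* > *several candidates*.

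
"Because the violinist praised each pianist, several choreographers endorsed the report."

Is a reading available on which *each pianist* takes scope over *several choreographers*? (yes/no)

The target quantifier *each pianist* is part of the adjunct clause *because the violinist praised each pianist*.
Adverbial clauses are not L-marked, so they are barriers for QR — the quantifier cannot escape the adjunct.
The ordering *each pianist* > *several choreographers* is therefore underivable.

No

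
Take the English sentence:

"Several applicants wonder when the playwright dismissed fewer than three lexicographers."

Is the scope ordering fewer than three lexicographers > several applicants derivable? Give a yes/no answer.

No

The target quantifier *fewer than three lexicographers* is part of the embedded question *when the playwright dismissed fewer than three lexicographers*.
An indirect question is a wh-island; the filled [Spec,CP] blocks QR across the CP edge.
Hence only narrow scope for *fewer than three lexicographers* (under *several applicants*) survives.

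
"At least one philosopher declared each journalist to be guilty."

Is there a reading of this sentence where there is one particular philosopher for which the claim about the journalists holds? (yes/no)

The described interpretation is the *at least one philosopher* > *each journalist* scoping.
Nothing needs to raise for *at least one philosopher* > *each journalist*, so no island constraint is at stake.

Yes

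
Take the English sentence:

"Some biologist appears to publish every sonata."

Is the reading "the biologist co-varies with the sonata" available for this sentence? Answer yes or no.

Yes

The paraphrase describes the scope ordering *every sonata* > *some biologist*.
*every sonata* is the object of the infinitival complement of a raising predicate; raising infinitives are transparent for QR, so the two DPs are in effect clausemates.
Nothing blocks QR of the lower DP to a position above the higher one, so inverse scope is available.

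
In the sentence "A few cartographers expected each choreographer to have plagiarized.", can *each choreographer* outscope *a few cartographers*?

*each choreographer* is an ECM subject; ECM complements are not islands, and the embedded quantifier may take matrix scope.
With no island boundary between them, the object can take inverse scope over the subject via ordinary QR within the clause.

Yes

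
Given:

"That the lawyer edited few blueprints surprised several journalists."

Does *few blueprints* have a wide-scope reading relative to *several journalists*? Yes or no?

No

The target quantifier *few blueprints* is part of the sentential subject *that the lawyer edited few blueprints*.
The Sentential Subject Constraint rules out raising the quantifier out of the that-clause subject.
So *few blueprints* cannot raise to a position above *several journalists*.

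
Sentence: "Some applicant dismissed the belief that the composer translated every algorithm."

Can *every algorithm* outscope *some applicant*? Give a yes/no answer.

No

Structurally, *every algorithm* is inside the complex NP *the belief that the composer translated every algorithm*.
The Complex NP Constraint bars QR out of the complement clause of a noun.
There is no licit LF on which *every algorithm* c-commands *some applicant*.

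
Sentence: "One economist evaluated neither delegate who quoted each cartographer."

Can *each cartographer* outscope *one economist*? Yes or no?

*each cartographer* sits inside the relative clause *who quoted each cartographer* modifying *neither delegate*.
The relative clause forms an island for QR, so the quantifier is confined to the head noun's restrictor.
So *each cartographer* cannot raise high enough to outscope *one economist*; only the surface ordering *one economist* > *each cartographer* is available.

No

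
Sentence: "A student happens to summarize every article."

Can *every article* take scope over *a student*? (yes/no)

Yes

Raising constructions are monoclausal for scope purposes; *every article* is not separated from *a student* by any island.
No island intervenes, so both surface and inverse scope are derivable.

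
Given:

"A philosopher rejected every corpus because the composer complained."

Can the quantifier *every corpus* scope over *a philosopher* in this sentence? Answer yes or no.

Neither queried DP is inside the adjunct, so the adjunct-island constraint does not apply.
Clause-internal QR can adjoin the lower DP above the subject, yielding the inverse reading.
The sentence is scopally ambiguous between *a philosopher* > *every corpus* and *every corpus* > *a philosopher*.

Yes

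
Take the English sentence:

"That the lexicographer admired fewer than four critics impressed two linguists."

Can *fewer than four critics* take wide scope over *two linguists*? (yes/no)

The target quantifier *fewer than four critics* is part of the sentential subject *that the lexicographer admired fewer than four critics*.
Clausal subjects are scope islands; QR from inside the subject into the matrix is barred.
*fewer than four critics* > *two linguists* would require crossing that boundary, which is illicit.

No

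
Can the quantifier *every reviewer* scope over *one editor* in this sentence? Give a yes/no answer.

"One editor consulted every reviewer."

Yes

Both DPs are arguments of the same predicate; there is no clause or island boundary between them.
Clause-internal QR can adjoin the lower DP above the subject, yielding the inverse reading.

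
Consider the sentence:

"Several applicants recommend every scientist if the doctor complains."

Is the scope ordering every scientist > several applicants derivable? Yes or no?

Yes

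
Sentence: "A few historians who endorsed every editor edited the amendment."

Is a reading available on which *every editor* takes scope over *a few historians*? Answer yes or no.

No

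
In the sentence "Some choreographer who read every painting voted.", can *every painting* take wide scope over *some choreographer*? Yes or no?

No

The DP *every painting* is contained in the relative clause *who read every painting*.
QR out of a relative clause is ruled out by the relative-clause island constraint.
Hence only narrow scope for *every painting* (under *some choreographer*) survives.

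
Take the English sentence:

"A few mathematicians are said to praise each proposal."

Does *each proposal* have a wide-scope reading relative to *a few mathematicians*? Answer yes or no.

Infinitival complements of raising predicates do not block QR; *each proposal* and *a few mathematicians* are effectively clausemates.
QR within a single clause is free, so the lower quantifier may take scope over the higher one.

Yes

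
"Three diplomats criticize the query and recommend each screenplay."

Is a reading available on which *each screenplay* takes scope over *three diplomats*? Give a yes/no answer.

No

Structurally, *each screenplay* is inside one conjunct of the coordinate structure (*recommend each screenplay*).
Coordinate structures are islands for non-across-the-board movement, QR included.
So *each screenplay* cannot raise high enough to outscope *three diplomats*; only the surface ordering *three diplomats* > *each screenplay* is available.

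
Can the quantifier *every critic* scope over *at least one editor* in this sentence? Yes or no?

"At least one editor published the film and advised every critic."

No

Structurally, *every critic* is inside one conjunct of the coordinate structure (*advised every critic*).
A quantifier cannot raise out of one conjunct of a coordination across the whole coordinate structure — the CSC applies to QR.
The inverse ordering *every critic* > *at least one editor* is therefore underivable.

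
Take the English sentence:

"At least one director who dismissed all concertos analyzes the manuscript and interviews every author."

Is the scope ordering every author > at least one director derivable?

No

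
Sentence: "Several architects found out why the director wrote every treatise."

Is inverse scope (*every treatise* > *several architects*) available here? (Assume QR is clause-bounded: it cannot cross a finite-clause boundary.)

*every treatise* occurs within the embedded question *why the director wrote every treatise*.
Embedded questions are wh-islands: a quantifier inside an indirect question cannot QR into the matrix clause.
*every treatise* is confined to the island and cannot take scope over *several architects*.

No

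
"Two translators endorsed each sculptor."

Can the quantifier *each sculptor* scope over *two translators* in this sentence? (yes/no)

Yes

*two translators* and *each sculptor* are co-arguments of the matrix verb, with nothing but a clause-internal boundary between them.
With no island boundary between them, the object can take inverse scope over the subject via ordinary QR within the clause.
So *each sculptor* > *two translators* is among the available readings.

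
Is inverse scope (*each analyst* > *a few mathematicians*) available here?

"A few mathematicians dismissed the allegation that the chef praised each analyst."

No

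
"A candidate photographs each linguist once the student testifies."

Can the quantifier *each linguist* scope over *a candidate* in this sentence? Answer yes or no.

Yes

The adjunct island is irrelevant here — *each linguist* and *a candidate* are both in the matrix clause.
With no island boundary between them, the object can take inverse scope over the subject via ordinary QR within the clause.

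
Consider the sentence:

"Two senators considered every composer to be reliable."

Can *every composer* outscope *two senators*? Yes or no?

Yes

ECM infinitives lack a CP barrier, so *every composer* can QR over the matrix subject *two senators*.
No island intervenes, so both surface and inverse scope are derivable.
Both orderings are possible: *two senators* > *every composer* and *every composer* > *two senators*.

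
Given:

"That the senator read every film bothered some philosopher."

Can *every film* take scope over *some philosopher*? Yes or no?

No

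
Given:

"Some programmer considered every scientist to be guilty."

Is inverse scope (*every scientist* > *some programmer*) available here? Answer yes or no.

Yes

*every scientist* is the subject of an ECM infinitive — the infinitival complement of an ECM verb is not a scope island, so *every scientist* can raise into the matrix clause.
No island intervenes, so both surface and inverse scope are derivable.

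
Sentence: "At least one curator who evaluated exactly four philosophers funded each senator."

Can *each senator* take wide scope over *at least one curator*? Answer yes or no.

Yes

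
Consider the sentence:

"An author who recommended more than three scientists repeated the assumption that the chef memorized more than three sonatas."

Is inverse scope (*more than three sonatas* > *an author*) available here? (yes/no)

No

The DP *more than three sonatas* is contained in the complex NP *the assumption that the chef memorized more than three sonatas*.
The complex NP is opaque for QR — the quantifier is frozen inside the noun's complement.
*more than three sonatas* is confined to the island and cannot take scope over *an author*.
(Only the surface reading survives: one fixed author with respect to all the relevant sonatas.)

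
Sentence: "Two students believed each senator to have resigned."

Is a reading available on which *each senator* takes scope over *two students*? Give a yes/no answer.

Yes

This is an ECM construction: *each senator* is the infinitival subject, Case-marked by the matrix verb, and the infinitive is transparent for QR.
Since no island is crossed, the inverse ordering is licensed alongside surface scope.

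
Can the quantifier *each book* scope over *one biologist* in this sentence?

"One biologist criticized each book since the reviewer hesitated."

Yes

*each book* is a matrix argument; the adjunct is an island but the target quantifier is outside it.
Ordinary QR to a clause-peripheral position gives the wide-scope LF for the lower DP.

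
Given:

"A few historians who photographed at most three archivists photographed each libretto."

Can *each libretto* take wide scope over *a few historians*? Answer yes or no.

*each libretto* is a matrix argument; only *a few historians* is modified by the relative clause *who photographed at most three archivists*, so the RC island is irrelevant to the target quantifier.
Ordinary QR to a clause-peripheral position gives the wide-scope LF for the lower DP.
So *each libretto* > *a few historians* is among the available readings.

Yes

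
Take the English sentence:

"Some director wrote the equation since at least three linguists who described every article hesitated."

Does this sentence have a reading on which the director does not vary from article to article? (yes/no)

The paraphrase describes the scope ordering *some director* > *every article*.
Nothing needs to raise for *some director* > *every article*, so no island constraint is at stake.

Yes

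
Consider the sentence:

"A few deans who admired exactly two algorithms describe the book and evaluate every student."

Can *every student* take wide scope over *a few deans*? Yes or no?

No

The DP *every student* is contained in one conjunct of the coordinate structure (*evaluate every student*).
The Coordinate Structure Constraint blocks movement (including QR) out of a single conjunct.
*every student* > *a few deans* would require crossing that boundary, which is illicit.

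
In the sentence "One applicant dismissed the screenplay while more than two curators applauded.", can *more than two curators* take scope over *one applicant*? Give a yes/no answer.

*more than two curators* sits inside the adjunct clause *while more than two curators applauded*.
The adjunct-island constraint bars QR out of an adverbial clause.
There is no licit LF on which *more than two curators* c-commands *one applicant*.
(Only the surface reading survives: one fixed applicant with respect to all the relevant curators.)

No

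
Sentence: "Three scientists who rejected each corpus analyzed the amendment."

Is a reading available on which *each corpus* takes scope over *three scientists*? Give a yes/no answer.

*each corpus* sits inside the relative clause *who rejected each corpus*.
A relative clause is a scope island — quantifier raising cannot cross its boundary.
The inverse ordering *each corpus* > *three scientists* is therefore underivable.

No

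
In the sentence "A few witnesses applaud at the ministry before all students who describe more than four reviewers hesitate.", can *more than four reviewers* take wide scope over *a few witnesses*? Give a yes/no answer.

*more than four reviewers* is embedded in the relative clause *who describe more than four reviewers*, which is itself inside the adjunct *before all students who describe more than four reviewers hesitate*.
The quantifier would have to escape first the RC and then the adjunct — two independent island violations.
There is no licit LF on which *more than four reviewers* c-commands *a few witnesses*.

No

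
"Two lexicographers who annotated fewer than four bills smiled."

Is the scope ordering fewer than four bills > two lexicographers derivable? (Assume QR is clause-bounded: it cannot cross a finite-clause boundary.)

The DP *fewer than four bills* is contained in the relative clause *who annotated fewer than four bills*.
Relative clauses are scope islands: a quantifier cannot QR out of a relative clause to take scope in the matrix clause.
So *fewer than four bills* cannot raise to a position above *two lexicographers*.

No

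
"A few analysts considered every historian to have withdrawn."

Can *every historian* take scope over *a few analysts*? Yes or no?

Yes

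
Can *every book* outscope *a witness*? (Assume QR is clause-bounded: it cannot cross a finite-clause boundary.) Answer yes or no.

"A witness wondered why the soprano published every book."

No

*every book* is embedded in the embedded question *why the soprano published every book*.
Embedded wh-clauses are opaque for QR, so the quantifier stays inside the question.
*every book* > *a witness* would require crossing that boundary, which is illicit.
(Only the surface reading survives: one fixed witness with respect to all the relevant books.)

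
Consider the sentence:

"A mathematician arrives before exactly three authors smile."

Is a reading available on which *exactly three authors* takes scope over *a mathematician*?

No

*exactly three authors* occurs within the adjunct clause *before exactly three authors smile*.
Adjuncts are opaque for quantifier raising; a quantifier in an adjunct stays inside it.
So *exactly three authors* cannot raise to a position above *a mathematician*.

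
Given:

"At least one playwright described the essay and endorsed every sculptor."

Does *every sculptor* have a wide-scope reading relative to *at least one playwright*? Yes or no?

*every sculptor* occurs within one conjunct of the coordinate structure (*endorsed every sculptor*).
QR out of a conjunct would have to apply non-ATB, which the CSC forbids.
So *every sculptor* cannot raise to a position above *at least one playwright*.

No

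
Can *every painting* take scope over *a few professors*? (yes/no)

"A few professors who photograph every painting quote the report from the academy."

No

*every painting* sits inside the relative clause *who photograph every painting*.
Quantifiers inside a relative clause are trapped there; the RC boundary blocks QR.
So the wide-scope reading for *every painting* is blocked.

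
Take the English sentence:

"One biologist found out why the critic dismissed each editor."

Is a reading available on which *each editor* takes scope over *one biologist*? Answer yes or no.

No

*each editor* sits inside the embedded question *why the critic dismissed each editor*.
Embedded questions are wh-islands: a quantifier inside an indirect question cannot QR into the matrix clause.
So *each editor* cannot raise to a position above *one biologist*.
(Only the surface reading survives: one fixed biologist with respect to all the relevant editors.)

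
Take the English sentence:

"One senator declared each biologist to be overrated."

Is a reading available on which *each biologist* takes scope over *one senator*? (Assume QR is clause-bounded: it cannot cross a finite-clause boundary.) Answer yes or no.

Yes

The ECM infinitive is scope-transparent — *each biologist* is free to raise above *one senator*.
No island intervenes, so both surface and inverse scope are derivable.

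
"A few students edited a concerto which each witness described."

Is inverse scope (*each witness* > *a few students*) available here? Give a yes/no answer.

The DP *each witness* is contained in the relative clause *which each witness described* modifying *a concerto*.
QR out of a relative clause is ruled out by the relative-clause island constraint.
Hence only narrow scope for *each witness* (under *a few students*) survives.

No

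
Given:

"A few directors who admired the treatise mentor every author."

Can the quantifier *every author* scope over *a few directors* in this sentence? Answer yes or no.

Yes

The RC *who admired the treatise* is an island, but *every author* is not inside it — it is the matrix object, a clausemate of *a few directors*.
QR within a single clause is free, so the lower quantifier may take scope over the higher one.
So *every author* > *a few directors* is among the available readings.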